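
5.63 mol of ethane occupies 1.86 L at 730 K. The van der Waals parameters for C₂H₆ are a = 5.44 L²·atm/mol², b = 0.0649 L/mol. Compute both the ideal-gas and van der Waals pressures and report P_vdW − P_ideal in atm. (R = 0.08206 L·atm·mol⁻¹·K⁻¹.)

ΔP ≈ -5.51 atm

Ideal: P_ideal = nRT/V = (5.63)(0.08206)(730)/1.86 = 181.322 atm
vdW: P = nRT/(V − nb) − a n²/V² = 337.258/1.49461 − 172.431/3.45960 = 225.650 − 49.8413 = 175.809 atm
ΔP = 175.809 − 181.322 = -5.51 atm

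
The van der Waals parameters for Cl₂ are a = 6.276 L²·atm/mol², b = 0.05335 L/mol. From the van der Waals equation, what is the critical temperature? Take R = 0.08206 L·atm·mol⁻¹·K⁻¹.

For a van der Waals gas, T_c = 8a/(27Rb).
T_c = 8×6.276/(27×0.08206×0.05335) = 50.208/0.11820 = 424.8 K

T_c ≈ 424.8 K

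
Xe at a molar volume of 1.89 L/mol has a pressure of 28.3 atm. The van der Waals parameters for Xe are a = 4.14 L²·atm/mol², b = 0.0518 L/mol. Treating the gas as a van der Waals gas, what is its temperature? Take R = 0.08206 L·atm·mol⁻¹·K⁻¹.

T ≈ 659.9 K

T = (P + a/V_m²)(V_m − b)/R
P + a/V_m² = 28.3 + 4.14/(1.89)² = 29.459 atm
V_m − b = 1.89 − 0.0518 = 1.8382 L/mol
T = (29.459)(1.8382)/0.08206 = 659.9 K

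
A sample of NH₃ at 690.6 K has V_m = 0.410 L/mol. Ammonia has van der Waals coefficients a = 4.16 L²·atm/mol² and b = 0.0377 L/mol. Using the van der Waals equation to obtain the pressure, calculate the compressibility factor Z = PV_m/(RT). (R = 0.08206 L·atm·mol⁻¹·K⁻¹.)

P = RT/(V_m − b) − a/V_m² = (0.08206)(690.6)/(0.410 − 0.0377) − 4.16/(0.410)²
  = 56.671/0.37230 − 24.747 = 152.22 − 24.747 = 127.47 atm
Z = PV_m/(RT) = (127.47)(0.410)/((0.08206)(690.6)) = 52.263/56.671 = 0.9222

Z ≈ 0.9222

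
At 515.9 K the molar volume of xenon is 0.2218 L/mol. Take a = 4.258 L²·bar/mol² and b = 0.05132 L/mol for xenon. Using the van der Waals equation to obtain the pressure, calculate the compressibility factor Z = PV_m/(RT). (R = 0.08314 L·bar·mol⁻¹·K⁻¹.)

P = RT/(V_m − b) − a/V_m² = (0.08314)(515.9)/(0.2218 − 0.05132) − 4.258/(0.2218)²
  = 42.892/0.17048 − 86.553 = 251.60 − 86.553 = 165.05 bar
Z = PV_m/(RT) = (165.05)(0.2218)/((0.08314)(515.9)) = 36.608/42.892 = 0.8535

Z ≈ 0.8535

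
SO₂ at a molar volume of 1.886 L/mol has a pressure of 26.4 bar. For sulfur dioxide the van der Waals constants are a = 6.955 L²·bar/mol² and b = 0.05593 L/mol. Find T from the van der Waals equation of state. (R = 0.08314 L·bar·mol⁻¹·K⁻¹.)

T ≈ 624.2 K

T = (P + a/V_m²)(V_m − b)/R
P + a/V_m² = 26.4 + 6.955/(1.886)² = 28.355 bar
V_m − b = 1.886 − 0.05593 = 1.8301 L/mol
T = (28.355)(1.8301)/0.08314 = 624.2 K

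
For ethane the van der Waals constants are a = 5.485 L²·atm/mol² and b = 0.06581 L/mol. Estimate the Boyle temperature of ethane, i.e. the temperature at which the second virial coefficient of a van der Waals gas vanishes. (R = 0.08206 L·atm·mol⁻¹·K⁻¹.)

For a van der Waals gas the second virial coefficient B₂ = b − a/(RT) vanishes at T_B = a/(Rb).
T_B = 5.485/(0.08206×0.06581) = 5.485/0.0054004 = 1016 K

T_B ≈ 1016 K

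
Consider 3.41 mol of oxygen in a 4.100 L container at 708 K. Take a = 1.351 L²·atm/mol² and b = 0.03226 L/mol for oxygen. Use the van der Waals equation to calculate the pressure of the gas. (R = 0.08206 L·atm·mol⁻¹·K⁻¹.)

P ≈ 48.72 atm

P = nRT/(V − nb) − a n²/V²
nRT/(V − nb) = (3.41)(0.08206)(708)/(4.100 − 3.41×0.03226) = 198.12/3.9900 = 49.654 atm
a n²/V² = (1.351)(3.41)²/(4.100)² = 0.93454 atm
P = 49.654 − 0.93454 = 48.72 atm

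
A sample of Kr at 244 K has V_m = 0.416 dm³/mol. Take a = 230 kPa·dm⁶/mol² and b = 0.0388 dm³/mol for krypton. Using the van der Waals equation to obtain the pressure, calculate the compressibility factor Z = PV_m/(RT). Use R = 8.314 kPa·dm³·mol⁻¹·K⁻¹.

P = RT/(V_m − b) − a/V_m² = (8.314)(244)/(0.416 − 0.0388) − 230/(0.416)²
  = 2028.6/0.37720 − 1329.0 = 5378.0 − 1329.0 = 4049.0 kPa
Z = PV_m/(RT) = (4049.0)(0.416)/((8.314)(244)) = 1684.4/2028.6 = 0.8303

Z ≈ 0.8303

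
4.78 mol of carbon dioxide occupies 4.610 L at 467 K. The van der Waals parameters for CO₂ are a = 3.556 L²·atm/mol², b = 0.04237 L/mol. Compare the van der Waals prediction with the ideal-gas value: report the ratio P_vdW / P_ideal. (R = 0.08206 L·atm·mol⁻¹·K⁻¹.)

P_vdW / P_ideal ≈ 0.9497

Ideal: P_ideal = nRT/V = (4.78)(0.08206)(467)/4.610 = 39.7352 atm
vdW: P = nRT/(V − nb) − a n²/V² = 183.179/4.40747 − 81.2489/21.2521 = 41.5610 − 3.82310 = 37.7379 atm
Ratio = 37.7379/39.7352 = 0.9497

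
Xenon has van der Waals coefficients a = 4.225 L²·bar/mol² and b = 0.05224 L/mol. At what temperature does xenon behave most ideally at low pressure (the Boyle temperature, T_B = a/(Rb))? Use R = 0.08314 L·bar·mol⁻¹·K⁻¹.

For a van der Waals gas the second virial coefficient B₂ = b − a/(RT) vanishes at T_B = a/(Rb).
T_B = 4.225/(0.08314×0.05224) = 4.225/0.0043432 = 972.8 K

T_B ≈ 972.8 K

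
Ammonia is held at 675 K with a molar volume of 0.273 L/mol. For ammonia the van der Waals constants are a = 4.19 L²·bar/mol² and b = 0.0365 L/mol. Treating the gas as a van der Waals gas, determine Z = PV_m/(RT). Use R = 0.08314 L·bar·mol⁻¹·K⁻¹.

Z ≈ 0.8808

P = RT/(V_m − b) − a/V_m² = (0.08314)(675)/(0.273 − 0.0365) − 4.19/(0.273)²
  = 56.120/0.23650 − 56.220 = 237.29 − 56.220 = 181.07 bar
Z = PV_m/(RT) = (181.07)(0.273)/((0.08314)(675)) = 49.432/56.120 = 0.8808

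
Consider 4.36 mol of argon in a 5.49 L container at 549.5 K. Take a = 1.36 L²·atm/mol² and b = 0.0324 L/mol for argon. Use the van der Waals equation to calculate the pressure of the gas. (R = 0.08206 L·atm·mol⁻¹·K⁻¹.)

P = nRT/(V − nb) − a n²/V²
nRT/(V − nb) = (4.36)(0.08206)(549.5)/(5.49 − 4.36×0.0324) = 196.60/5.3487 = 36.757 atm
a n²/V² = (1.36)(4.36)²/(5.49)² = 0.85776 atm
P = 36.757 − 0.85776 = 35.90 atm

P ≈ 35.90 atm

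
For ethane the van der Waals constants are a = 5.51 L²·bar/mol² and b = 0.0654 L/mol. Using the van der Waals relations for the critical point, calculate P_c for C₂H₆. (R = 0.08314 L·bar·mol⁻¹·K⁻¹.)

P_c ≈ 47.71 bar

For a van der Waals gas, P_c = a/(27b²).
P_c = 5.51/(27×(0.0654)²) = 5.51/0.11548 = 47.71 bar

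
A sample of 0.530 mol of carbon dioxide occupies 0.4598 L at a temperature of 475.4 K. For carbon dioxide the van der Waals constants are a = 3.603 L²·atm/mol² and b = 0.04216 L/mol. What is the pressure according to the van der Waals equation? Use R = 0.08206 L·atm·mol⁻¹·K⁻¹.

P = nRT/(V − nb) − a n²/V²
nRT/(V − nb) = (0.530)(0.08206)(475.4)/(0.4598 − 0.530×0.04216) = 20.676/0.43746 = 47.264 atm
a n²/V² = (3.603)(0.530)²/(0.4598)² = 4.7872 atm
P = 47.264 − 4.7872 = 42.48 atm

P ≈ 42.48 atm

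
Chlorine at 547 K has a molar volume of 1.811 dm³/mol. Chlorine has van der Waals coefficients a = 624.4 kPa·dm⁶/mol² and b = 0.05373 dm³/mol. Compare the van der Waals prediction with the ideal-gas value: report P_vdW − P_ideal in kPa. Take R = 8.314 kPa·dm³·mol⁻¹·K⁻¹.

ΔP ≈ -113.6 kPa

Ideal: P_ideal = RT/V_m = (8.314)(547)/1.811 = 2511.19 kPa
vdW: P = RT/(V_m − b) − a/V_m² = 4547.76/1.75727 − 624.4/3.27972 = 2587.97 − 190.382 = 2397.59 kPa
ΔP = 2397.59 − 2511.19 = -113.6 kPa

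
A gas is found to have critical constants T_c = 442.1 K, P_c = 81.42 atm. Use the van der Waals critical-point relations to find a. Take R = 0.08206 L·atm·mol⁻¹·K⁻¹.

From T_c = 8a/(27Rb) and P_c = a/(27b²): a = 27 R² T_c²/(64 P_c).
a = 27×(0.08206)²×(442.1)²/(64×81.42) = 35536/5210.9 = 6.820 L²·atm/mol²

a ≈ 6.820 L²·atm/mol²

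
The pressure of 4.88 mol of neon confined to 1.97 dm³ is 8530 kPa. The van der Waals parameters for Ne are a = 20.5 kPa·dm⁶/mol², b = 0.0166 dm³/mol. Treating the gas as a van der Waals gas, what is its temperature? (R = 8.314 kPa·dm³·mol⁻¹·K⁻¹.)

T ≈ 403.0 K

T = (P + a n²/V²)(V − nb)/(nR)
P + a n²/V² = 8530 + (20.5)(4.88)²/(1.97)² = 8655.8 kPa
V − nb = 1.97 − (4.88)(0.0166) = 1.8890 dm³
T = (8655.8)(1.8890)/((4.88)(8.314)) = 403.0 K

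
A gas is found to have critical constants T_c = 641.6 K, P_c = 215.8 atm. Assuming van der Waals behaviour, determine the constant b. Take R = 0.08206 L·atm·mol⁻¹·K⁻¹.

From T_c = 8a/(27Rb) and P_c = a/(27b²): b = R T_c/(8 P_c).
b = (0.08206)(641.6)/(8×215.8) = 52.650/1726.4 = 0.03050 L/mol

b ≈ 0.03050 L/mol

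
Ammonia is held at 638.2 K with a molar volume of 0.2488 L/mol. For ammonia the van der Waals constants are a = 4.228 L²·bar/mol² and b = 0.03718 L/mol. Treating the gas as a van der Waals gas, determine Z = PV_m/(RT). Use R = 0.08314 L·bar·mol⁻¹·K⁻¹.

P = RT/(V_m − b) − a/V_m² = (0.08314)(638.2)/(0.2488 − 0.03718) − 4.228/(0.2488)²
  = 53.060/0.21162 − 68.302 = 250.73 − 68.302 = 182.43 bar
Z = PV_m/(RT) = (182.43)(0.2488)/((0.08314)(638.2)) = 45.389/53.060 = 0.8554

Z ≈ 0.8554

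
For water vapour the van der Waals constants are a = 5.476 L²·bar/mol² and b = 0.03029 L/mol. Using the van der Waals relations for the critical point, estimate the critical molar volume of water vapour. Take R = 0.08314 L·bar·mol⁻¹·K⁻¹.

For a van der Waals gas, V_m,c = 3b.
V_m,c = 3×0.03029 = 0.09087 L/mol

V_m,c ≈ 0.09087 L/mol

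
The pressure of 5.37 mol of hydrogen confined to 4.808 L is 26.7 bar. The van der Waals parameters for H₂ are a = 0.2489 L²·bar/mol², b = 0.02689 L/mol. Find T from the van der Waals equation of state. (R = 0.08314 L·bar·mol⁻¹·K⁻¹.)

T ≈ 282.1 K

T = (P + a n²/V²)(V − nb)/(nR)
P + a n²/V² = 26.7 + (0.2489)(5.37)²/(4.808)² = 27.010 bar
V − nb = 4.808 − (5.37)(0.02689) = 4.6636 L
T = (27.010)(4.6636)/((5.37)(0.08314)) = 282.1 K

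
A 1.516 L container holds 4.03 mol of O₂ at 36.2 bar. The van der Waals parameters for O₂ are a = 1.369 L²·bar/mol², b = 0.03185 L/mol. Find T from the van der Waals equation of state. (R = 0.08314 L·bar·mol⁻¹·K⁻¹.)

T = (P + a n²/V²)(V − nb)/(nR)
P + a n²/V² = 36.2 + (1.369)(4.03)²/(1.516)² = 45.874 bar
V − nb = 1.516 − (4.03)(0.03185) = 1.3876 L
T = (45.874)(1.3876)/((4.03)(0.08314)) = 190.0 K

T ≈ 190.0 K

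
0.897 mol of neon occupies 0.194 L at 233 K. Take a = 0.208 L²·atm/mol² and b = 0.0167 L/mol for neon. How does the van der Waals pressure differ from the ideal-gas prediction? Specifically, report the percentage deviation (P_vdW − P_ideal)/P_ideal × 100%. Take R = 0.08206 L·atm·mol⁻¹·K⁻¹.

Ideal: P_ideal = nRT/V = (0.897)(0.08206)(233)/0.194 = 88.4053 atm
vdW: P = nRT/(V − nb) − a n²/V² = 17.1506/0.179020 − 0.167359/0.0376360 = 95.8027 − 4.44678 = 91.3559 atm
% deviation = (91.3559 − 88.4053)/88.4053 × 100% = 3.34%

3.34 %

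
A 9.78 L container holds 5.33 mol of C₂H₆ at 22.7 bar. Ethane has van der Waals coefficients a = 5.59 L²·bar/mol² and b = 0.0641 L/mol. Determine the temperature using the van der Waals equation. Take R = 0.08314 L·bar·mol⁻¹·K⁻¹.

T ≈ 518.8 K

T = (P + a n²/V²)(V − nb)/(nR)
P + a n²/V² = 22.7 + (5.59)(5.33)²/(9.78)² = 24.360 bar
V − nb = 9.78 − (5.33)(0.0641) = 9.4383 L
T = (24.360)(9.4383)/((5.33)(0.08314)) = 518.8 K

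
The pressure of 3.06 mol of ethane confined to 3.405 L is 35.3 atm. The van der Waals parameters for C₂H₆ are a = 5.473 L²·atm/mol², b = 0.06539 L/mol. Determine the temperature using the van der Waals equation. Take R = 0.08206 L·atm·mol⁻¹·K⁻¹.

T ≈ 507.0 K

T = (P + a n²/V²)(V − nb)/(nR)
P + a n²/V² = 35.3 + (5.473)(3.06)²/(3.405)² = 39.720 atm
V − nb = 3.405 − (3.06)(0.06539) = 3.2049 L
T = (39.720)(3.2049)/((3.06)(0.08206)) = 507.0 K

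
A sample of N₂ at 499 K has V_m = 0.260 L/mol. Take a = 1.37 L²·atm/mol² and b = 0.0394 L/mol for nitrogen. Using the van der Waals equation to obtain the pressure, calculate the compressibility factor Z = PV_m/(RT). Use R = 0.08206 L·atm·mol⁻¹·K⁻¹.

Z ≈ 1.050

P = RT/(V_m − b) − a/V_m² = (0.08206)(499)/(0.260 − 0.0394) − 1.37/(0.260)²
  = 40.948/0.22060 − 20.266 = 185.62 − 20.266 = 165.35 atm
Z = PV_m/(RT) = (165.35)(0.260)/((0.08206)(499)) = 42.991/40.948 = 1.050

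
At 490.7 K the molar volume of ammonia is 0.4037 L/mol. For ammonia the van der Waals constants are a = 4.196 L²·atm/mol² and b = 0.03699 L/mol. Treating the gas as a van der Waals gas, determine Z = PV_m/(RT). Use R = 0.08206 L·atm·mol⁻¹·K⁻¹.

Z ≈ 0.8427

P = RT/(V_m − b) − a/V_m² = (0.08206)(490.7)/(0.4037 − 0.03699) − 4.196/(0.4037)²
  = 40.267/0.36671 − 25.746 = 109.81 − 25.746 = 84.06 atm
Z = PV_m/(RT) = (84.06)(0.4037)/((0.08206)(490.7)) = 33.935/40.267 = 0.8427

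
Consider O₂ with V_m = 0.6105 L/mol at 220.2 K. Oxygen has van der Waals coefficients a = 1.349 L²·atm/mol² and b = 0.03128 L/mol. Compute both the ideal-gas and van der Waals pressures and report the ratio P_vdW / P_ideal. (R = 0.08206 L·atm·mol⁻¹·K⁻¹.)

P_vdW / P_ideal ≈ 0.9317

Ideal: P_ideal = RT/V_m = (0.08206)(220.2)/0.6105 = 29.5981 atm
vdW: P = RT/(V_m − b) − a/V_m² = 18.0696/0.579220 − 1.349/0.372710 = 31.1964 − 3.61944 = 27.5770 atm
Ratio = 27.5770/29.5981 = 0.9317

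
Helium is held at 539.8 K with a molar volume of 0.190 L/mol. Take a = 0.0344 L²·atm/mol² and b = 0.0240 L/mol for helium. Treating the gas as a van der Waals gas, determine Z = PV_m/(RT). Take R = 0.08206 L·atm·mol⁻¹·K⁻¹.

P = RT/(V_m − b) − a/V_m² = (0.08206)(539.8)/(0.190 − 0.0240) − 0.0344/(0.190)²
  = 44.296/0.16600 − 0.95291 = 266.84 − 0.95291 = 265.89 atm
Z = PV_m/(RT) = (265.89)(0.190)/((0.08206)(539.8)) = 50.519/44.296 = 1.140

Z ≈ 1.140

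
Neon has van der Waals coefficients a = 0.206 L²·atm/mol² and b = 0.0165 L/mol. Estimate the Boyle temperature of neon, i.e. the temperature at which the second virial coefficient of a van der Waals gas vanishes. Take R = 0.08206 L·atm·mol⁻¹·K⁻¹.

For a van der Waals gas the second virial coefficient B₂ = b − a/(RT) vanishes at T_B = a/(Rb).
T_B = 0.206/(0.08206×0.0165) = 0.206/0.0013540 = 152.1 K

T_B ≈ 152.1 K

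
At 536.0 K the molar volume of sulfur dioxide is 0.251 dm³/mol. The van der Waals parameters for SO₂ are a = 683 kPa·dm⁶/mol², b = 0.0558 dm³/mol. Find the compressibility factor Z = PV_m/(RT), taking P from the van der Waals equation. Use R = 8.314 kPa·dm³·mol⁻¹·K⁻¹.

P = RT/(V_m − b) − a/V_m² = (8.314)(536.0)/(0.251 − 0.0558) − 683/(0.251)²
  = 4456.3/0.19520 − 10841 = 22829 − 10841 = 11988 kPa
Z = PV_m/(RT) = (11988)(0.251)/((8.314)(536.0)) = 3009.0/4456.3 = 0.6752

Z ≈ 0.6752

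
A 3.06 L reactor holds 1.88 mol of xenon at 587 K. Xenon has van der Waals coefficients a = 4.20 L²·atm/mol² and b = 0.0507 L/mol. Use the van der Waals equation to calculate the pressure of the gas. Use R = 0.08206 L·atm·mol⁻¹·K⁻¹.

P = nRT/(V − nb) − a n²/V²
nRT/(V − nb) = (1.88)(0.08206)(587)/(3.06 − 1.88×0.0507) = 90.558/2.9647 = 30.545 atm
a n²/V² = (4.20)(1.88)²/(3.06)² = 1.5853 atm
P = 30.545 − 1.5853 = 28.96 atm

P ≈ 28.96 atm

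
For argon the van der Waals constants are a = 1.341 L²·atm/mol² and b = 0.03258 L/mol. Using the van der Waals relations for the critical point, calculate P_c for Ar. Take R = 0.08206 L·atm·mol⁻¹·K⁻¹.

P_c ≈ 46.79 atm

For a van der Waals gas, P_c = a/(27b²).
P_c = 1.341/(27×(0.03258)²) = 1.341/0.028659 = 46.79 atm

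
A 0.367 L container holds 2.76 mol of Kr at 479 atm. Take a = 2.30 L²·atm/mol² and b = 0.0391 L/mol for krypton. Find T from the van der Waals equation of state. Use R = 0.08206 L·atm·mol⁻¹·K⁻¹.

T = (P + a n²/V²)(V − nb)/(nR)
P + a n²/V² = 479 + (2.30)(2.76)²/(0.367)² = 609.08 atm
V − nb = 0.367 − (2.76)(0.0391) = 0.25908 L
T = (609.08)(0.25908)/((2.76)(0.08206)) = 696.7 K

T ≈ 696.7 K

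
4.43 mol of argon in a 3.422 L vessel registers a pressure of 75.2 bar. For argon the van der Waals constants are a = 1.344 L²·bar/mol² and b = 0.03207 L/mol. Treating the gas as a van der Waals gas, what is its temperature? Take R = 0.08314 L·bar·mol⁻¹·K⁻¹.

T = (P + a n²/V²)(V − nb)/(nR)
P + a n²/V² = 75.2 + (1.344)(4.43)²/(3.422)² = 77.452 bar
V − nb = 3.422 − (4.43)(0.03207) = 3.2799 L
T = (77.452)(3.2799)/((4.43)(0.08314)) = 689.7 K

T ≈ 689.7 K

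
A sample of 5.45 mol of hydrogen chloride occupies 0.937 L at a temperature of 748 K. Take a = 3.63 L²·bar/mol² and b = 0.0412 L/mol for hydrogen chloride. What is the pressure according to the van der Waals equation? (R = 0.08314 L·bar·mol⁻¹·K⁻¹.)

P ≈ 352.9 bar

P = nRT/(V − nb) − a n²/V²
nRT/(V − nb) = (5.45)(0.08314)(748)/(0.937 − 5.45×0.0412) = 338.93/0.71246 = 475.72 bar
a n²/V² = (3.63)(5.45)²/(0.937)² = 122.81 bar
P = 475.72 − 122.81 = 352.9 bar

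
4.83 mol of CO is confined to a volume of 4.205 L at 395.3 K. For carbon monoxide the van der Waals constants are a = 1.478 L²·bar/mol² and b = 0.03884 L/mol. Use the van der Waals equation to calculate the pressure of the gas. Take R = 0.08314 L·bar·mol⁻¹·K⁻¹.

P = nRT/(V − nb) − a n²/V²
nRT/(V − nb) = (4.83)(0.08314)(395.3)/(4.205 − 4.83×0.03884) = 158.74/4.0174 = 39.513 bar
a n²/V² = (1.478)(4.83)²/(4.205)² = 1.9500 bar
P = 39.513 − 1.9500 = 37.56 bar

P ≈ 37.56 bar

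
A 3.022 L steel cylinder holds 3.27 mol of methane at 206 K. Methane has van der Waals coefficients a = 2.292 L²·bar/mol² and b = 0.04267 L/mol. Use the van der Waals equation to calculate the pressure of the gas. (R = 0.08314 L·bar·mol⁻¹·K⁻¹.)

P ≈ 16.75 bar

P = nRT/(V − nb) − a n²/V²
nRT/(V − nb) = (3.27)(0.08314)(206)/(3.022 − 3.27×0.04267) = 56.005/2.8825 = 19.429 bar
a n²/V² = (2.292)(3.27)²/(3.022)² = 2.6836 bar
P = 19.429 − 2.6836 = 16.75 bar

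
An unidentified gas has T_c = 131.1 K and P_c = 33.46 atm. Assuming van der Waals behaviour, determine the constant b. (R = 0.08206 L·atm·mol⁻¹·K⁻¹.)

From T_c = 8a/(27Rb) and P_c = a/(27b²): b = R T_c/(8 P_c).
b = (0.08206)(131.1)/(8×33.46) = 10.758/267.68 = 0.04019 L/mol

b ≈ 0.04019 L/mol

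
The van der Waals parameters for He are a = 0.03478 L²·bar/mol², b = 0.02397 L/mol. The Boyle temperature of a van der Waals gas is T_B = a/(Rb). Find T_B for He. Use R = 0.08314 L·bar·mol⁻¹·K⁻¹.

T_B ≈ 17.45 K

For a van der Waals gas the second virial coefficient B₂ = b − a/(RT) vanishes at T_B = a/(Rb).
T_B = 0.03478/(0.08314×0.02397) = 0.03478/0.0019929 = 17.45 K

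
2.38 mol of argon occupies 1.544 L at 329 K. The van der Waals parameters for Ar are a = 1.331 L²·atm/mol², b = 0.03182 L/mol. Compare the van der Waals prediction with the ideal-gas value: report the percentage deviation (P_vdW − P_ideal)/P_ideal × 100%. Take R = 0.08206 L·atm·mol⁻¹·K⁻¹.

-2.44 %

Ideal: P_ideal = nRT/V = (2.38)(0.08206)(329)/1.544 = 41.6157 atm
vdW: P = nRT/(V − nb) − a n²/V² = 64.2546/1.46827 − 7.53932/2.38394 = 43.7621 − 3.16255 = 40.5996 atm
% deviation = (40.5996 − 41.6157)/41.6157 × 100% = -2.44%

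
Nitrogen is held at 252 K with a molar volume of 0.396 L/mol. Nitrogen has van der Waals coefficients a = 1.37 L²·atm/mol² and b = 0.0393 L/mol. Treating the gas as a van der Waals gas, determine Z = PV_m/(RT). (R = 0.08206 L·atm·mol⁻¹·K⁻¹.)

Z ≈ 0.9429

P = RT/(V_m − b) − a/V_m² = (0.08206)(252)/(0.396 − 0.0393) − 1.37/(0.396)²
  = 20.679/0.35670 − 8.7364 = 57.973 − 8.7364 = 49.237 atm
Z = PV_m/(RT) = (49.237)(0.396)/((0.08206)(252)) = 19.498/20.679 = 0.9429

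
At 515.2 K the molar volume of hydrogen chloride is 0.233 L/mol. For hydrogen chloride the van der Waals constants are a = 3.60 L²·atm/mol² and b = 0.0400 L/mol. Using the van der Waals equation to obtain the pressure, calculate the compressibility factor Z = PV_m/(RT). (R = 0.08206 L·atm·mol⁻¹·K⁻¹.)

Z ≈ 0.8418

P = RT/(V_m − b) − a/V_m² = (0.08206)(515.2)/(0.233 − 0.0400) − 3.60/(0.233)²
  = 42.277/0.19300 − 66.312 = 219.05 − 66.312 = 152.74 atm
Z = PV_m/(RT) = (152.74)(0.233)/((0.08206)(515.2)) = 35.588/42.277 = 0.8418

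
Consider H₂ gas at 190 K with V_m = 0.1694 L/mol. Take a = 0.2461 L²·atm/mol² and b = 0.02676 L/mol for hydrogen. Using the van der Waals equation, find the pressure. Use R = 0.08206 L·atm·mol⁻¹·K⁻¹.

P ≈ 100.7 atm

P = RT/(V_m − b) − a/V_m²
RT/(V_m − b) = (0.08206)(190)/(0.1694 − 0.02676) = 15.591/0.14264 = 109.30 atm
a/V_m² = 0.2461/(0.1694)² = 8.5760 atm
P = 109.30 − 8.5760 = 100.7 atm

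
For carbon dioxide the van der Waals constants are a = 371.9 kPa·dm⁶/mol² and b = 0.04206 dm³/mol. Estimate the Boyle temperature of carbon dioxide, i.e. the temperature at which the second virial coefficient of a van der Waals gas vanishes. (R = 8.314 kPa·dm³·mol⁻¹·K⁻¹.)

For a van der Waals gas the second virial coefficient B₂ = b − a/(RT) vanishes at T_B = a/(Rb).
T_B = 371.9/(8.314×0.04206) = 371.9/0.34969 = 1064 K

T_B ≈ 1064 K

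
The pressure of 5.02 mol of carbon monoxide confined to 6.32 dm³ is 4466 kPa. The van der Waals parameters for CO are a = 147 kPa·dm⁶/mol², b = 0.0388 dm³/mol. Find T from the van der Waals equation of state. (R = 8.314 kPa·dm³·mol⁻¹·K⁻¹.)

T = (P + a n²/V²)(V − nb)/(nR)
P + a n²/V² = 4466 + (147)(5.02)²/(6.32)² = 4558.7 kPa
V − nb = 6.32 − (5.02)(0.0388) = 6.1252 dm³
T = (4558.7)(6.1252)/((5.02)(8.314)) = 669.0 K

T ≈ 669.0 K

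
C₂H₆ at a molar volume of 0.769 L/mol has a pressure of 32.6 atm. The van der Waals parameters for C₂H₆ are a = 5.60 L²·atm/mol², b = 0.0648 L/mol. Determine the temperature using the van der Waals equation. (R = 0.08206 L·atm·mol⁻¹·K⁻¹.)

T ≈ 361.0 K

T = (P + a/V_m²)(V_m − b)/R
P + a/V_m² = 32.6 + 5.60/(0.769)² = 42.070 atm
V_m − b = 0.769 − 0.0648 = 0.70420 L/mol
T = (42.070)(0.70420)/0.08206 = 361.0 K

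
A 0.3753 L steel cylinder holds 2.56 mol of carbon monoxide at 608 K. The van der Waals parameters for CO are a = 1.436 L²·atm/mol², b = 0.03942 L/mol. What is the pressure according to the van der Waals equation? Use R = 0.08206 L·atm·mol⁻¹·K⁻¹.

P ≈ 398.7 atm

P = nRT/(V − nb) − a n²/V²
nRT/(V − nb) = (2.56)(0.08206)(608)/(0.3753 − 2.56×0.03942) = 127.72/0.27438 = 465.49 atm
a n²/V² = (1.436)(2.56)²/(0.3753)² = 66.816 atm
P = 465.49 − 66.816 = 398.7 atm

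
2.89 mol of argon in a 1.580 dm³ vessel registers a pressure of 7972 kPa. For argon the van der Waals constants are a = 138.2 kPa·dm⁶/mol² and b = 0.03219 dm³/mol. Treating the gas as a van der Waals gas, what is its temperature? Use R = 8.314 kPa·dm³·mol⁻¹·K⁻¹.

T ≈ 522.0 K

T = (P + a n²/V²)(V − nb)/(nR)
P + a n²/V² = 7972 + (138.2)(2.89)²/(1.580)² = 8434.4 kPa
V − nb = 1.580 − (2.89)(0.03219) = 1.4870 dm³
T = (8434.4)(1.4870)/((2.89)(8.314)) = 522.0 K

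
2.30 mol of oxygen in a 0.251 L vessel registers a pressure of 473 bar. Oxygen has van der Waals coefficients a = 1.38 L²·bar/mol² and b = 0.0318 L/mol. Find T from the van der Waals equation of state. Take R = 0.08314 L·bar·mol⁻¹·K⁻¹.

T = (P + a n²/V²)(V − nb)/(nR)
P + a n²/V² = 473 + (1.38)(2.30)²/(0.251)² = 588.87 bar
V − nb = 0.251 − (2.30)(0.0318) = 0.17786 L
T = (588.87)(0.17786)/((2.30)(0.08314)) = 547.7 K

T ≈ 547.7 K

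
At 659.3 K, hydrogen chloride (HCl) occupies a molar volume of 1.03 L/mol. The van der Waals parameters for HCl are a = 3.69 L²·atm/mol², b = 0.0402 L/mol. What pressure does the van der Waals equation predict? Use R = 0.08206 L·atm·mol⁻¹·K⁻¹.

P ≈ 51.18 atm

P = RT/(V_m − b) − a/V_m²
RT/(V_m − b) = (0.08206)(659.3)/(1.03 − 0.0402) = 54.102/0.98980 = 54.660 atm
a/V_m² = 3.69/(1.03)² = 3.4782 atm
P = 54.660 − 3.4782 = 51.18 atm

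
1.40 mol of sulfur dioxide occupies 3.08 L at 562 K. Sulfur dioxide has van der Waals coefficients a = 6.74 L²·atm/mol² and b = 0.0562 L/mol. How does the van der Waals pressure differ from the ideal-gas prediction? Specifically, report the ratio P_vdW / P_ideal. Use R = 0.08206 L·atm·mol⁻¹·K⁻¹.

Ideal: P_ideal = nRT/V = (1.40)(0.08206)(562)/3.08 = 20.9626 atm
vdW: P = nRT/(V − nb) − a n²/V² = 64.5648/3.00132 − 13.2104/9.48640 = 21.5121 − 1.39256 = 20.1195 atm
Ratio = 20.1195/20.9626 = 0.9598

P_vdW / P_ideal ≈ 0.9598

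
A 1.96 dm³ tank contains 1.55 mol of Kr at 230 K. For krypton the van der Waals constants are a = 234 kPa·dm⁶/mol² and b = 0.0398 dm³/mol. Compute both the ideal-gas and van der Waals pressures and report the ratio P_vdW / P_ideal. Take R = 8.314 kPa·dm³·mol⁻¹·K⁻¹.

P_vdW / P_ideal ≈ 0.9357

Ideal: P_ideal = nRT/V = (1.55)(8.314)(230)/1.96 = 1512.21 kPa
vdW: P = nRT/(V − nb) − a n²/V² = 2963.94/1.89831 − 562.185/3.84160 = 1561.36 − 146.341 = 1415.02 kPa
Ratio = 1415.02/1512.21 = 0.9357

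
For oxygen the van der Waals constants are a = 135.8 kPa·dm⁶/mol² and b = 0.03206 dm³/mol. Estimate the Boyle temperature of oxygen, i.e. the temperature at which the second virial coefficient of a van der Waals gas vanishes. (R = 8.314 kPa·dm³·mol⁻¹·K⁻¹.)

For a van der Waals gas the second virial coefficient B₂ = b − a/(RT) vanishes at T_B = a/(Rb).
T_B = 135.8/(8.314×0.03206) = 135.8/0.26655 = 509.5 K

T_B ≈ 509.5 K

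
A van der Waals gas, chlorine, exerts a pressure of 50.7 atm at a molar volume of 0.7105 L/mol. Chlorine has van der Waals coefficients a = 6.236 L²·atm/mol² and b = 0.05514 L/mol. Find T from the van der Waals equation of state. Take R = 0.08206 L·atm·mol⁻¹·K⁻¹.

T ≈ 503.6 K

T = (P + a/V_m²)(V_m − b)/R
P + a/V_m² = 50.7 + 6.236/(0.7105)² = 63.053 atm
V_m − b = 0.7105 − 0.05514 = 0.65536 L/mol
T = (63.053)(0.65536)/0.08206 = 503.6 K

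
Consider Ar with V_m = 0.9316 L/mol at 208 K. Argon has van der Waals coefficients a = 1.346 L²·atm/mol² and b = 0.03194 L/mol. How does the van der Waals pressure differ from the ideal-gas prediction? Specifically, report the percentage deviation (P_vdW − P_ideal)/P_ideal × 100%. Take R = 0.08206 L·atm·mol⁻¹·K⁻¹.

-4.91 %

Ideal: P_ideal = RT/V_m = (0.08206)(208)/0.9316 = 18.3217 atm
vdW: P = RT/(V_m − b) − a/V_m² = 17.0685/0.899660 − 1.346/0.867879 = 18.9722 − 1.55091 = 17.4213 atm
% deviation = (17.4213 − 18.3217)/18.3217 × 100% = -4.91%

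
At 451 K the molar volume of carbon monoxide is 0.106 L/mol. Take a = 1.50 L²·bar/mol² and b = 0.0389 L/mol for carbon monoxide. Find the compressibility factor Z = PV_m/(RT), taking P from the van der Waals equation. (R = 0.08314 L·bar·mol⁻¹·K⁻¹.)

Z ≈ 1.202

P = RT/(V_m − b) − a/V_m² = (0.08314)(451)/(0.106 − 0.0389) − 1.50/(0.106)²
  = 37.496/0.067100 − 133.50 = 558.81 − 133.50 = 425.31 bar
Z = PV_m/(RT) = (425.31)(0.106)/((0.08314)(451)) = 45.083/37.496 = 1.202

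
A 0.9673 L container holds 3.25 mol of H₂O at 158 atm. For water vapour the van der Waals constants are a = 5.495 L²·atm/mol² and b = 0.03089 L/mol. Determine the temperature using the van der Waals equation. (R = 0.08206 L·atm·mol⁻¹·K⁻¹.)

T ≈ 715.2 K

T = (P + a n²/V²)(V − nb)/(nR)
P + a n²/V² = 158 + (5.495)(3.25)²/(0.9673)² = 220.03 atm
V − nb = 0.9673 − (3.25)(0.03089) = 0.86691 L
T = (220.03)(0.86691)/((3.25)(0.08206)) = 715.2 K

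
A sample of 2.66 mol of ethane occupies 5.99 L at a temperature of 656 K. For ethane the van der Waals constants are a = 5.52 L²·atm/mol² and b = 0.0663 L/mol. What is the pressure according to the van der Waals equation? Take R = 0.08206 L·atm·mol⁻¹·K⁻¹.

P = nRT/(V − nb) − a n²/V²
nRT/(V − nb) = (2.66)(0.08206)(656)/(5.99 − 2.66×0.0663) = 143.19/5.8136 = 24.630 atm
a n²/V² = (5.52)(2.66)²/(5.99)² = 1.0886 atm
P = 24.630 − 1.0886 = 23.54 atm

P ≈ 23.54 atm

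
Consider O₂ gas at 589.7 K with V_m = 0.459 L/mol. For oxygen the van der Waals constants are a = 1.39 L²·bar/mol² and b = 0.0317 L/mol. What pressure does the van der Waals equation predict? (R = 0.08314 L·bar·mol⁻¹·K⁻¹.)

P ≈ 108.1 bar

P = RT/(V_m − b) − a/V_m²
RT/(V_m − b) = (0.08314)(589.7)/(0.459 − 0.0317) = 49.028/0.42730 = 114.74 bar
a/V_m² = 1.39/(0.459)² = 6.5977 bar
P = 114.74 − 6.5977 = 108.1 bar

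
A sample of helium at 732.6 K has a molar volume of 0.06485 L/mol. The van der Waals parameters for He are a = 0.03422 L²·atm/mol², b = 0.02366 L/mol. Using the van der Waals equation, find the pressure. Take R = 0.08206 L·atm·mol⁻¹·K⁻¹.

P = RT/(V_m − b) − a/V_m²
RT/(V_m − b) = (0.08206)(732.6)/(0.06485 − 0.02366) = 60.117/0.041190 = 1459.5 atm
a/V_m² = 0.03422/(0.06485)² = 8.1369 atm
P = 1459.5 − 8.1369 = 1451 atm

P ≈ 1451 atm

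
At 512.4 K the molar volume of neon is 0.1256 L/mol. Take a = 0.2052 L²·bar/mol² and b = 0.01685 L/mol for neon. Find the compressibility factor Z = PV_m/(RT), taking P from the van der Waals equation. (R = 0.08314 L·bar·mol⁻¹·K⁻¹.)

Z ≈ 1.117

P = RT/(V_m − b) − a/V_m² = (0.08314)(512.4)/(0.1256 − 0.01685) − 0.2052/(0.1256)²
  = 42.601/0.10875 − 13.008 = 391.73 − 13.008 = 378.72 bar
Z = PV_m/(RT) = (378.72)(0.1256)/((0.08314)(512.4)) = 47.567/42.601 = 1.117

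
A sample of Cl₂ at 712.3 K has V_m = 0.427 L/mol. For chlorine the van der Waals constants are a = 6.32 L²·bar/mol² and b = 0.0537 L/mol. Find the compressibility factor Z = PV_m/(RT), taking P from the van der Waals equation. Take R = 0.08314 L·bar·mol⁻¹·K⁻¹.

Z ≈ 0.8939

P = RT/(V_m − b) − a/V_m² = (0.08314)(712.3)/(0.427 − 0.0537) − 6.32/(0.427)²
  = 59.221/0.37330 − 34.663 = 158.64 − 34.663 = 123.98 bar
Z = PV_m/(RT) = (123.98)(0.427)/((0.08314)(712.3)) = 52.939/59.221 = 0.8939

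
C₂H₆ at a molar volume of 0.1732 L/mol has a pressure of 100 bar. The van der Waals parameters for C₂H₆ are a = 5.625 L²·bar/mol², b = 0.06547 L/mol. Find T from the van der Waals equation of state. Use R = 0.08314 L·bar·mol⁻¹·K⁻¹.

T = (P + a/V_m²)(V_m − b)/R
P + a/V_m² = 100 + 5.625/(0.1732)² = 287.51 bar
V_m − b = 0.1732 − 0.06547 = 0.10773 L/mol
T = (287.51)(0.10773)/0.08314 = 372.5 K

T ≈ 372.5 K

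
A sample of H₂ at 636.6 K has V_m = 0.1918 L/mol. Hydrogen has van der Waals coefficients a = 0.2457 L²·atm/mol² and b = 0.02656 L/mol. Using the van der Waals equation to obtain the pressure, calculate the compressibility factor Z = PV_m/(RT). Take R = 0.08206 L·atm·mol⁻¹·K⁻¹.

P = RT/(V_m − b) − a/V_m² = (0.08206)(636.6)/(0.1918 − 0.02656) − 0.2457/(0.1918)²
  = 52.239/0.16524 − 6.6789 = 316.14 − 6.6789 = 309.46 atm
Z = PV_m/(RT) = (309.46)(0.1918)/((0.08206)(636.6)) = 59.354/52.239 = 1.136

Z ≈ 1.136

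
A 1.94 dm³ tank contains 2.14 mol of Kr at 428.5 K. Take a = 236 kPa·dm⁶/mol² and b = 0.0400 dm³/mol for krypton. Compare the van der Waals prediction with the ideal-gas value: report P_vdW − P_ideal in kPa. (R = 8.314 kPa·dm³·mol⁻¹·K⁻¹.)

ΔP ≈ -105.8 kPa

Ideal: P_ideal = nRT/V = (2.14)(8.314)(428.5)/1.94 = 3929.82 kPa
vdW: P = nRT/(V − nb) − a n²/V² = 7623.85/1.85440 − 1080.79/3.76360 = 4111.22 − 287.169 = 3824.05 kPa
ΔP = 3824.05 − 3929.82 = -105.8 kPa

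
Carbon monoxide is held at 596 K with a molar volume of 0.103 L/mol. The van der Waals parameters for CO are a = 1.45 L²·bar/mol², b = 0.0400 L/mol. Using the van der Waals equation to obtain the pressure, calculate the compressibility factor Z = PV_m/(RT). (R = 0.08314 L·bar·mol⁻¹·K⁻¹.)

Z ≈ 1.351

P = RT/(V_m − b) − a/V_m² = (0.08314)(596)/(0.103 − 0.0400) − 1.45/(0.103)²
  = 49.551/0.063000 − 136.68 = 786.52 − 136.68 = 649.84 bar
Z = PV_m/(RT) = (649.84)(0.103)/((0.08314)(596)) = 66.934/49.551 = 1.351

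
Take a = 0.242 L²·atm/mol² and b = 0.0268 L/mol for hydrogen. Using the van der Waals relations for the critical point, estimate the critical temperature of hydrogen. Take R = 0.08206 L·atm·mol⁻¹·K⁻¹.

T_c ≈ 32.60 K

For a van der Waals gas, T_c = 8a/(27Rb).
T_c = 8×0.242/(27×0.08206×0.0268) = 1.9360/0.059379 = 32.60 K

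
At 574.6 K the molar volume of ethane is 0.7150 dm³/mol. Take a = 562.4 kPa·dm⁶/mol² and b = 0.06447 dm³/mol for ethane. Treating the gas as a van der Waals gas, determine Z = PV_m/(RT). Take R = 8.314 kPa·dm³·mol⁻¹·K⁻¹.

Z ≈ 0.9345

P = RT/(V_m − b) − a/V_m² = (8.314)(574.6)/(0.7150 − 0.06447) − 562.4/(0.7150)²
  = 4777.2/0.65053 − 1100.1 = 7343.6 − 1100.1 = 6243.5 kPa
Z = PV_m/(RT) = (6243.5)(0.7150)/((8.314)(574.6)) = 4464.1/4777.2 = 0.9345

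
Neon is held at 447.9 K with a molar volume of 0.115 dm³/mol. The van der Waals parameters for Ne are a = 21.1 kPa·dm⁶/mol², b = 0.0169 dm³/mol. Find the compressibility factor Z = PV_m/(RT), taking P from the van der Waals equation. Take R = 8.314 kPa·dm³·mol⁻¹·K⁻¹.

P = RT/(V_m − b) − a/V_m² = (8.314)(447.9)/(0.115 − 0.0169) − 21.1/(0.115)²
  = 3723.8/0.098100 − 1595.5 = 37959 − 1595.5 = 36364 kPa
Z = PV_m/(RT) = (36364)(0.115)/((8.314)(447.9)) = 4181.9/3723.8 = 1.123

Z ≈ 1.123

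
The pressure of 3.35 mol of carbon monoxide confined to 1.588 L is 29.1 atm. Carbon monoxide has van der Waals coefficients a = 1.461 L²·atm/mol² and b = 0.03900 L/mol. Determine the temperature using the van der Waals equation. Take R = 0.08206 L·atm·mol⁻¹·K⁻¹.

T ≈ 188.7 K

T = (P + a n²/V²)(V − nb)/(nR)
P + a n²/V² = 29.1 + (1.461)(3.35)²/(1.588)² = 35.602 atm
V − nb = 1.588 − (3.35)(0.03900) = 1.4574 L
T = (35.602)(1.4574)/((3.35)(0.08206)) = 188.7 K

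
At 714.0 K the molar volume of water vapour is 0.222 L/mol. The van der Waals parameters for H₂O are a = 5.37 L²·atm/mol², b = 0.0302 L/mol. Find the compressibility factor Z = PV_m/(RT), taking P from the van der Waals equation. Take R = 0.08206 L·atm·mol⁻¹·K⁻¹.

P = RT/(V_m − b) − a/V_m² = (0.08206)(714.0)/(0.222 − 0.0302) − 5.37/(0.222)²
  = 58.591/0.19180 − 108.96 = 305.48 − 108.96 = 196.52 atm
Z = PV_m/(RT) = (196.52)(0.222)/((0.08206)(714.0)) = 43.627/58.591 = 0.7446

Z ≈ 0.7446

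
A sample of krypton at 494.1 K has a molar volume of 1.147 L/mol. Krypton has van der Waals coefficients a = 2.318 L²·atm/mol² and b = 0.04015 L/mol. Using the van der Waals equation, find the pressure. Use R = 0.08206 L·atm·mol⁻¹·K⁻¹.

P = RT/(V_m − b) − a/V_m²
RT/(V_m − b) = (0.08206)(494.1)/(1.147 − 0.04015) = 40.546/1.1069 = 36.630 atm
a/V_m² = 2.318/(1.147)² = 1.7619 atm
P = 36.630 − 1.7619 = 34.87 atm

P ≈ 34.87 atm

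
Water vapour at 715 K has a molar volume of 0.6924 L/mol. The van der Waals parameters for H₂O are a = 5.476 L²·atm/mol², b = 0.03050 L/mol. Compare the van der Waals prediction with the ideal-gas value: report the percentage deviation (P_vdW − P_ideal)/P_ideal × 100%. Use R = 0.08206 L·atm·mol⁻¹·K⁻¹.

-8.87 %

Ideal: P_ideal = RT/V_m = (0.08206)(715)/0.6924 = 84.7384 atm
vdW: P = RT/(V_m − b) − a/V_m² = 58.6729/0.661900 − 5.476/0.479418 = 88.6431 − 11.4222 = 77.2209 atm
% deviation = (77.2209 − 84.7384)/84.7384 × 100% = -8.87%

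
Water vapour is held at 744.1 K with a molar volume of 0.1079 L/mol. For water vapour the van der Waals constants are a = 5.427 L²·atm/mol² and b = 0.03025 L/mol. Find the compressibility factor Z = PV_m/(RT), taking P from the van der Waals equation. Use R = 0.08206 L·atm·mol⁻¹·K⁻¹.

P = RT/(V_m − b) − a/V_m² = (0.08206)(744.1)/(0.1079 − 0.03025) − 5.427/(0.1079)²
  = 61.061/0.077650 − 466.14 = 786.36 − 466.14 = 320.22 atm
Z = PV_m/(RT) = (320.22)(0.1079)/((0.08206)(744.1)) = 34.552/61.061 = 0.5659

Z ≈ 0.5659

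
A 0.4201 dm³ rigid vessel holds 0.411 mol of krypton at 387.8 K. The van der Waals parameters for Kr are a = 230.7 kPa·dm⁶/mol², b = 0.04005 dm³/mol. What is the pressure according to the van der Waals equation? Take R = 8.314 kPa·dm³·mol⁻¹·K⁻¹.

P ≈ 3062 kPa

P = nRT/(V − nb) − a n²/V²
nRT/(V − nb) = (0.411)(8.314)(387.8)/(0.4201 − 0.411×0.04005) = 1325.1/0.40364 = 3282.9 kPa
a n²/V² = (230.7)(0.411)²/(0.4201)² = 220.81 kPa
P = 3282.9 − 220.81 = 3062 kPa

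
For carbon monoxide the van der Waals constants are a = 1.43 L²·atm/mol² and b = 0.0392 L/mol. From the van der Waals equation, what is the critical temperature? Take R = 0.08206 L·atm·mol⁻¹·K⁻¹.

T_c ≈ 131.7 K

For a van der Waals gas, T_c = 8a/(27Rb).
T_c = 8×1.43/(27×0.08206×0.0392) = 11.440/0.086852 = 131.7 K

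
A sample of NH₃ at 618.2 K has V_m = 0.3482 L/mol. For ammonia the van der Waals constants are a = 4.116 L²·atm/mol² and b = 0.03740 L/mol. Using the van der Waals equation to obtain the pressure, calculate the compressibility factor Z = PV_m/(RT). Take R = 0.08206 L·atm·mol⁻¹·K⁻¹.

Z ≈ 0.8873

P = RT/(V_m − b) − a/V_m² = (0.08206)(618.2)/(0.3482 − 0.03740) − 4.116/(0.3482)²
  = 50.729/0.31080 − 33.948 = 163.22 − 33.948 = 129.27 atm
Z = PV_m/(RT) = (129.27)(0.3482)/((0.08206)(618.2)) = 45.012/50.729 = 0.8873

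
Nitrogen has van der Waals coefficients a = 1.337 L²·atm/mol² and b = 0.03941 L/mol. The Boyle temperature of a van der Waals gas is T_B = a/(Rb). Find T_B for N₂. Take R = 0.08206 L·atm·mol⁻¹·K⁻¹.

For a van der Waals gas the second virial coefficient B₂ = b − a/(RT) vanishes at T_B = a/(Rb).
T_B = 1.337/(0.08206×0.03941) = 1.337/0.0032340 = 413.4 K

T_B ≈ 413.4 K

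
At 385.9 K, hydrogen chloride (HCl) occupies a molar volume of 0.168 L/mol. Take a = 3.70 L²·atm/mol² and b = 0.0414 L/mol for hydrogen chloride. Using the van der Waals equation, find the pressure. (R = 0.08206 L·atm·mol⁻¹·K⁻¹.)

P = RT/(V_m − b) − a/V_m²
RT/(V_m − b) = (0.08206)(385.9)/(0.168 − 0.0414) = 31.667/0.12660 = 250.13 atm
a/V_m² = 3.70/(0.168)² = 131.09 atm
P = 250.13 − 131.09 = 119.0 atm

P ≈ 119.0 atm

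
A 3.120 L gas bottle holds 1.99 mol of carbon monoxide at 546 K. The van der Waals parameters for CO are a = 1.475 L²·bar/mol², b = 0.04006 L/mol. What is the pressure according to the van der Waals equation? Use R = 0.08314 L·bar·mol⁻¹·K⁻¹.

P = nRT/(V − nb) − a n²/V²
nRT/(V − nb) = (1.99)(0.08314)(546)/(3.120 − 1.99×0.04006) = 90.335/3.0403 = 29.713 bar
a n²/V² = (1.475)(1.99)²/(3.120)² = 0.60005 bar
P = 29.713 − 0.60005 = 29.11 bar

P ≈ 29.11 bar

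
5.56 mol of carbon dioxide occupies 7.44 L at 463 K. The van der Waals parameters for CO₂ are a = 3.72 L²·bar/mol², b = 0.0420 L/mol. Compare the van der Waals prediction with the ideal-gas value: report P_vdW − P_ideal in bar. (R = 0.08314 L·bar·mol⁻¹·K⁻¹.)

Ideal: P_ideal = nRT/V = (5.56)(0.08314)(463)/7.44 = 28.7669 bar
vdW: P = nRT/(V − nb) − a n²/V² = 214.026/7.20648 − 114.999/55.3536 = 29.6991 − 2.07753 = 27.6216 bar
ΔP = 27.6216 − 28.7669 = -1.145 bar

ΔP ≈ -1.145 bar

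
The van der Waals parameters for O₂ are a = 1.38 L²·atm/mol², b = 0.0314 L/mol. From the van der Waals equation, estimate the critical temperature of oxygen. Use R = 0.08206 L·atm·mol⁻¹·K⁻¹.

For a van der Waals gas, T_c = 8a/(27Rb).
T_c = 8×1.38/(27×0.08206×0.0314) = 11.040/0.069570 = 158.7 K

T_c ≈ 158.7 K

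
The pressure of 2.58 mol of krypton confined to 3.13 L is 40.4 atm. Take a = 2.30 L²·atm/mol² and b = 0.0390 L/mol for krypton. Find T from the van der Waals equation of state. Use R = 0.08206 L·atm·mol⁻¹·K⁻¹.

T = (P + a n²/V²)(V − nb)/(nR)
P + a n²/V² = 40.4 + (2.30)(2.58)²/(3.13)² = 41.963 atm
V − nb = 3.13 − (2.58)(0.0390) = 3.0294 L
T = (41.963)(3.0294)/((2.58)(0.08206)) = 600.4 K

T ≈ 600.4 K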